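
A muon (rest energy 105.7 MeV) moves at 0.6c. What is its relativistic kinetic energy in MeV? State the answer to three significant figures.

Lorentz factor: γ = (1 − 0.36)^(−1/2) = 1.25.
Kinetic energy: K = (γ − 1)mc² = (1.25 − 1) × 105.7 MeV = 0.25 × 105.7 = 26.4 MeV.

26.4 MeV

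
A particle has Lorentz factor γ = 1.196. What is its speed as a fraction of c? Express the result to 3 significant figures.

β = √(1 − 1/γ²) = √(1 − 1/1.430416) = √0.300903 = 0.549.

0.549c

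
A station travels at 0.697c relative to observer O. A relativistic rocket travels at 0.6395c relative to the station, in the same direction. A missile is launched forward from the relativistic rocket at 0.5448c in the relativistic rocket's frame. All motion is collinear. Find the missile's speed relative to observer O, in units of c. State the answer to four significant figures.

First combine the missile and relativistic rocket (S''→S'): u₁ = (0.5448 + 0.6395)/(1 + 0.5448×0.6395) = 1.1843/1.3483996 = 0.8783.
Then combine with the station (S'→S): u = (0.8783 + 0.697)/(1 + 0.8783×0.697) = 1.5753/1.6121751 = 0.97713.

0.9771c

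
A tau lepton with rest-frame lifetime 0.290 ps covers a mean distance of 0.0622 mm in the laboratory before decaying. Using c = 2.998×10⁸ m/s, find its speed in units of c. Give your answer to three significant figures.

0.582c

d = βγcτ ⇒ βγ = d/(cτ) = 6.220×10^-5 m / (8.6942×10^-5 m) = 0.71542.
β = (βγ)/√(1+(βγ)²) = 0.71542/√1.511826 = 0.582.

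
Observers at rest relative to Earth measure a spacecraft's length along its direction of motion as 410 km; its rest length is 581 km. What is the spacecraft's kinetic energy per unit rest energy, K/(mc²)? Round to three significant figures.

0.417

γ = L₀/L = 581/410 = 1.41707.
Since K = (γ−1)mc², K/(mc²) = 1.41707 − 1 = 0.417.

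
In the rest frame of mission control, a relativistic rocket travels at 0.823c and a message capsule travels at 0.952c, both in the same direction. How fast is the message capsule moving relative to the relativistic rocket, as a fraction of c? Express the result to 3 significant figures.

Transform to the relativistic rocket's frame: u' = (u − v)/(1 − uv/c²).
u' = (0.952 − 0.823)/(1 − 0.952×0.823) = 0.129/0.216504 = 0.59583.
Speed in the relativistic rocket's frame: 0.596c (in the same direction).

0.596c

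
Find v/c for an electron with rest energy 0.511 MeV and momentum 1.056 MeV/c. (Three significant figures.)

pc/(mc²) = 1.056/0.511 = 2.0665 = βγ = β/√(1−β²).
So β² = x²/(1 + x²) with x = 2.0665: x² = 4.27042, β² = 4.27042/5.27042 = 0.810262, β = 0.900.

0.900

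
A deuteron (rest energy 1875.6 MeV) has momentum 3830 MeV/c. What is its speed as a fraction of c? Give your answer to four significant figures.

0.8981c

pc/(mc²) = 3830/1875.6 = 2.042 = βγ = β/√(1−β²).
So β² = x²/(1 + x²) with x = 2.042: x² = 4.16976, β² = 4.16976/5.16976 = 0.806567, β = 0.8981.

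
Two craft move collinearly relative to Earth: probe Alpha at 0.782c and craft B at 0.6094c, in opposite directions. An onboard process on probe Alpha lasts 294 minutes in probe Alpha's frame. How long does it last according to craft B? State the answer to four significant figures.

878.4 minutes

Transform probe Alpha's velocity into craft B's frame: (0.782 + 0.6094)/(1 + 0.782·0.6094) = 1.3914/1.4765508, so the relative speed is 0.94233c.
At |u| = 0.94233c, γ = (1 − 0.887986)^(−1/2) = 2.9879.
Probe Alpha's interval is proper; time dilation gives Δt_B = γΔτ = 2.9879 × 294 minutes = 878.4 minutes.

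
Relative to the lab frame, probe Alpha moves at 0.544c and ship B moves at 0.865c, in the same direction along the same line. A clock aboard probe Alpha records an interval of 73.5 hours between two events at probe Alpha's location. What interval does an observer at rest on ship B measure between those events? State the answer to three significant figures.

Speed of probe Alpha in ship B's frame: u = (v_A − v_B)/(1 − v_A v_B/c²) = (0.544 − 0.865)/(1 − 0.544×0.865) = −0.321/0.52944 = −0.6063; |u| = 0.6063c.
γ for this relative speed: γ = 1/√(1 − 0.3676) = 1.2575.
The clock on probe Alpha records proper time, so ship B measures Δt = γΔτ = 1.2575 × 73.5 = 92.4 hours.

92.4 hours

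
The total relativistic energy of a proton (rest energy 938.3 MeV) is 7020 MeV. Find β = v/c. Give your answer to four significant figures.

Total energy E = γmc² gives γ = 7020/938.3 = 7.4816.
Hence β = √(1 − 1/γ²) = √(1 − 0.0178653) = √0.9821347 = 0.9910.

0.9910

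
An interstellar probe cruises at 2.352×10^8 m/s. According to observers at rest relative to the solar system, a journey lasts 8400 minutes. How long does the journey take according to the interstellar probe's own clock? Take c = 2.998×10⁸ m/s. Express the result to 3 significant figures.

β = v/c = (2.352×10^8 m/s)/(2.998×10⁸ m/s) = 0.784523.
γ = 1/√(1 − β²) = 1/√(1 − 0.6154763) = 1/√0.3845237 = 1/0.6201 = 1.6126.
The moving clock records proper time: Δτ = Δt/γ = 8400/1.6126 = 5210 minutes.

5210 minutes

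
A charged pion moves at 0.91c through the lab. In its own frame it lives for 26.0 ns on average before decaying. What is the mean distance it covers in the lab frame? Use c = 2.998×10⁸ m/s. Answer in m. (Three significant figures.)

With β = 0.91, γ = 1/√(1 − 0.91²) = 1/√0.1719 = 2.4119.
Lab-frame lifetime: Δt = γτ = 2.4119 × 26.0 ns = 62.709 ns.
Distance: d = vΔt = 0.91 × 2.998×10⁸ m/s × 6.2709×10^-8 s = 17.1 m.

17.1 m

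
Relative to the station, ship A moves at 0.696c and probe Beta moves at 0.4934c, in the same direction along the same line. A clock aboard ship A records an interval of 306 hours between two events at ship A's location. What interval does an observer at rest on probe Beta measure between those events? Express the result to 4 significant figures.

The velocity of ship A relative to probe Beta is (0.696 − 0.4934)c / (1 − 0.696×0.4934) = 0.30856c; relative speed 0.30856c.
γ for this relative speed: γ = 1/√(1 − 0.0952093) = 1.0513.
Ship A's interval is proper; time dilation gives Δt_B = γΔτ = 1.0513 × 306 hours = 321.7 hours.

321.7 hours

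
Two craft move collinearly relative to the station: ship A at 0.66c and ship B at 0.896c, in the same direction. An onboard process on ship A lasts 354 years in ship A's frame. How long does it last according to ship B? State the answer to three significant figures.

434 years

The velocity of ship A relative to ship B is (0.66 − 0.896)c / (1 − 0.66×0.896) = −0.57753c; relative speed 0.57753c.
γ for this relative speed: γ = 1/√(1 − 0.333541) = 1.2249.
The clock on ship A records proper time, so ship B measures Δt = γΔτ = 1.2249 × 354 = 434 years.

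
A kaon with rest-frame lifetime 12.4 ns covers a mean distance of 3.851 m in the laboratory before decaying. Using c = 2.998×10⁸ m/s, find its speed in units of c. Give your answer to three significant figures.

Lab distance = (lab lifetime)·v = γτ·βc, so βγ = d/(cτ) = 3.851/(2.998×10⁸ × 1.240×10^-8) = 1.0359.
With βγ = 1.0359: γ² = 1 + (βγ)² = 2.07309, and β = (βγ)/γ = 1.0359/1.43982 = 0.719.

0.719c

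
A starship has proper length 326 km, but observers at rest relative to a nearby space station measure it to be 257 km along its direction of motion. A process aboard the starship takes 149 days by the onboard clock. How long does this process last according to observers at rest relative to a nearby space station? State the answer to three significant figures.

189 days

From L = L₀/γ: γ = 326/257 = 1.26848.
Δt = γΔτ = 1.26848 × 149 = 189 days.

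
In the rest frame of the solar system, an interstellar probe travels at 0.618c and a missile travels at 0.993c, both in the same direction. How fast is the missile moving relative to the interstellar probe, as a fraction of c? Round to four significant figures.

0.9707c

Transform to the interstellar probe's frame: u' = (u − v)/(1 − uv/c²).
u' = (0.993 − 0.618)/(1 − 0.993×0.618) = 0.375/0.386326 = 0.97068.
Speed in the interstellar probe's frame: 0.9707c (in the same direction).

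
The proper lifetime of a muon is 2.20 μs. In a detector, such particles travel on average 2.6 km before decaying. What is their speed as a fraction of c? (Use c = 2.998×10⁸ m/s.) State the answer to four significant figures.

0.9693c

d = βγcτ ⇒ βγ = d/(cτ) = 2600 m / (659.56 m) = 3.942.
β = (βγ)/√(1+(βγ)²) = 3.942/√16.5394 = 0.9693.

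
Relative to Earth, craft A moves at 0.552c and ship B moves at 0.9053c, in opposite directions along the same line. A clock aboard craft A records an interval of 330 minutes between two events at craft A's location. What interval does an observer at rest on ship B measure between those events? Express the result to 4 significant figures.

1397 minutes

The velocity of craft A relative to ship B is (0.552 + 0.9053)c / (1 + 0.552×0.9053) = 0.97171c; relative speed 0.97171c.
At |u| = 0.97171c, γ = (1 − 0.94422)^(−1/2) = 4.2341.
The clock on craft A records proper time, so ship B measures Δt = γΔτ = 4.2341 × 330 = 1397 minutes.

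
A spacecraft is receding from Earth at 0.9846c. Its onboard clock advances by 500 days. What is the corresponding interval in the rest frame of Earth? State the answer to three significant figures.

γ = 1/√(1 − β²) = 1/√(1 − 0.96943716) = 1/√0.03056284 = 1/0.174822 = 5.7201.
The onboard clock measures proper time, so the interval in the rest frame of Earth is dilated: Δt = γ·Δτ = 5.7201 × 500 days = 2860 days.

2860 days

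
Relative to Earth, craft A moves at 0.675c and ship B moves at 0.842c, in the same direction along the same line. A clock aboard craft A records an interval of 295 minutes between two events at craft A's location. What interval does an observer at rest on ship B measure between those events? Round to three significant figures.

Speed of craft A in ship B's frame: u = (v_A − v_B)/(1 − v_A v_B/c²) = (0.675 − 0.842)/(1 − 0.675×0.842) = −0.167/0.43165 = −0.38689; |u| = 0.38689c.
At |u| = 0.38689c, γ = (1 − 0.149684)^(−1/2) = 1.0845.
Craft A's interval is proper; time dilation gives Δt_B = γΔτ = 1.0845 × 295 minutes = 320 minutes.

320 minutes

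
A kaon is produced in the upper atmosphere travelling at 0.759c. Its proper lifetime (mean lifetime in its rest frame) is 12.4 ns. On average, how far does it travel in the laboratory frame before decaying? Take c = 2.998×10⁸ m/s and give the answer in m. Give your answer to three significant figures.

4.33 m

With β = 0.759, γ = 1/√(1 − 0.759²) = 1/√0.423919 = 1.5359.
Lab-frame lifetime: Δt = γτ = 1.5359 × 12.4 ns = 19.045 ns.
Distance: d = vΔt = 0.759 × 2.998×10⁸ m/s × 1.9045×10^-8 s = 4.33 m.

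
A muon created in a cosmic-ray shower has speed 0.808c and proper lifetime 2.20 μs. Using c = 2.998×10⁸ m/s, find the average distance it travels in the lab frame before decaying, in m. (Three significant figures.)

905 m

With β = 0.808, γ = 1/√(1 − 0.808²) = 1/√0.347136 = 1.6973.
Lab-frame lifetime: Δt = γτ = 1.6973 × 2.20 μs = 3.7341 μs.
Distance: d = vΔt = 0.808 × 2.998×10⁸ m/s × 3.7341×10^-6 s = 905 m.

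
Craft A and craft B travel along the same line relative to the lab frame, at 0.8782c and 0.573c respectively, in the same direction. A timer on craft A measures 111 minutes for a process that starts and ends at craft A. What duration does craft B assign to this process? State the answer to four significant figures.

Speed of craft A in craft B's frame: u = (v_A − v_B)/(1 − v_A v_B/c²) = (0.8782 − 0.573)/(1 − 0.8782×0.573) = 0.3052/0.4967914 = 0.61434; |u| = 0.61434c.
γ for this relative speed: γ = 1/√(1 − 0.377414) = 1.2674.
The clock on craft A records proper time, so craft B measures Δt = γΔτ = 1.2674 × 111 = 140.7 minutes.

140.7 minutes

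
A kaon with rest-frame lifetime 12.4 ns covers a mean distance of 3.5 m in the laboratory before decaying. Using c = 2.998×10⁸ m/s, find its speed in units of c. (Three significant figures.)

Let x = d/(cτ) = 3.500 m / (2.998×10⁸ m/s × 1.240×10^-8 s) = 0.94149. Since d = βγcτ, x = βγ = β/√(1−β²).
Solving: β² = x²/(1+x²) = 0.886403/1.886403 = 0.469891, so β = 0.685.

0.685c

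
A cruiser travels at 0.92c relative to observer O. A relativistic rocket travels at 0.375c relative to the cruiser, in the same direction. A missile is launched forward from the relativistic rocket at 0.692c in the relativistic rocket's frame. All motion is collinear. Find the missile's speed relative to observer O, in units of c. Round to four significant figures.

Compose velocities in two stages. Stage 1 (into S'): u₁ = (0.692+0.375)/(1+0.692×0.375) = 0.84716.
Stage 2 (into S): u = (0.84716+0.92)/(1+0.84716×0.92) = 0.99313, so the speed is 0.9931c.

0.9931c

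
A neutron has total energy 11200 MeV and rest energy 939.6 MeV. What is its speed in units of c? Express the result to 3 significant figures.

0.996c

γ = E/(mc²) = 11200/939.6 = 11.92.
β = √(1 − 1/γ²) = √(1 − 0.00703797) = √0.99296203 = 0.996.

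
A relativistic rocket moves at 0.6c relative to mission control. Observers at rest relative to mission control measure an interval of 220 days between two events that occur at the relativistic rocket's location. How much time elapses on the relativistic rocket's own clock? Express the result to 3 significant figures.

176 days

With β = 0.6, γ = 1/√(1 − 0.6²) = 1/√0.64 = 1.25.
The relativistic rocket's clock runs slow as seen from mission control, so Δτ = Δt/γ = 220/1.25 = 176 days.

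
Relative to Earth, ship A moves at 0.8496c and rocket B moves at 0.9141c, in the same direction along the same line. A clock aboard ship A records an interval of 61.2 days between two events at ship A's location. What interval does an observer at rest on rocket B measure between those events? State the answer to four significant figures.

Transform ship A's velocity into rocket B's frame: (0.8496 − 0.9141)/(1 − 0.8496·0.9141) = −0.0645/0.22338064, so the relative speed is 0.28874c.
At |u| = 0.28874c, γ = (1 − 0.0833708)^(−1/2) = 1.0445.
Ship A's interval is proper; time dilation gives Δt_B = γΔτ = 1.0445 × 61.2 days = 63.92 days.

63.92 days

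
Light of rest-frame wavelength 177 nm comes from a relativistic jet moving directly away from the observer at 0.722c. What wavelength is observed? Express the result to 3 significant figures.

Relativistic Doppler for wavelength: λ_obs = λ_src · √((1+β)/(1−β)).
With β = 0.722: factor = √(1.722/0.278) = 2.4888.
λ_obs = 177 × 2.4888 = 441 nm.

441 nm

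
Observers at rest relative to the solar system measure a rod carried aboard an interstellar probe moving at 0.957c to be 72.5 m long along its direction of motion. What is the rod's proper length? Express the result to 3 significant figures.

β² = 0.915849, so γ = 1/√0.084151 = 3.4472.
Proper length: L₀ = γ·L = 3.4472 × 72.5 = 250 m.

250 m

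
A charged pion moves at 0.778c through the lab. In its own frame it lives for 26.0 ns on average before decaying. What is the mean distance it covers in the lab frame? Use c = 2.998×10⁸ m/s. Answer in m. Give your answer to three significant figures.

9.65 m

Lorentz factor: γ = (1 − 0.605284)^(−1/2) = 1.5917.
Lab-frame lifetime: Δt = γτ = 1.5917 × 26.0 ns = 41.384 ns.
Distance: d = vΔt = 0.778 × 2.998×10⁸ m/s × 4.1384×10^-8 s = 9.65 m.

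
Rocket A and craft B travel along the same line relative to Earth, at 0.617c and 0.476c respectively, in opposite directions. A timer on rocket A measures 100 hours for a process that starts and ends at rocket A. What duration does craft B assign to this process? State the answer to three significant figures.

Speed of rocket A in craft B's frame: u = (v_A + v_B)/(1 + v_A v_B/c²) = (0.617 + 0.476)/(1 + 0.617×0.476) = 1.093/1.293692 = 0.84487; |u| = 0.84487c.
At |u| = 0.84487c, γ = (1 − 0.713805)^(−1/2) = 1.8693.
The clock on rocket A records proper time, so craft B measures Δt = γΔτ = 1.8693 × 100 = 187 hours.

187 hours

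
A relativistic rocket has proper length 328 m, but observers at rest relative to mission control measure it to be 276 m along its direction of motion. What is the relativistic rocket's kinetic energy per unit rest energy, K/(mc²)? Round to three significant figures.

From L = L₀/γ: γ = 328/276 = 1.18841.
K/(mc²) = γ − 1 = 1.18841 − 1 = 0.188.

0.188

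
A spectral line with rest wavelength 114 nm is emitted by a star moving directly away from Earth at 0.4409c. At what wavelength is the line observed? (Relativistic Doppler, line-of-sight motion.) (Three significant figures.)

Relativistic Doppler for wavelength: λ_obs = λ_src · √((1+β)/(1−β)).
With β = 0.4409: factor = √(1.4409/0.5591) = 1.6054.
λ_obs = 114 × 1.6054 = 183 nm.

183 nm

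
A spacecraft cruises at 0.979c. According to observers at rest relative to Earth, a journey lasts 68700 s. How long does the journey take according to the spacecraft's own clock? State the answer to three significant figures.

Lorentz factor: γ = (1 − 0.958441)^(−1/2) = 4.9053.
The moving clock records proper time: Δτ = Δt/γ = 68700/4.9053 = 14000 s.

14000 s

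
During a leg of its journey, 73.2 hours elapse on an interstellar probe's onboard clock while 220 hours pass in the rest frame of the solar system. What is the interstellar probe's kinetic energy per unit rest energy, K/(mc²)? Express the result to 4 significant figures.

From Δt = γΔτ: γ = 220/73.2 = 3.00546.
Since K = (γ−1)mc², K/(mc²) = 3.00546 − 1 = 2.005.

2.005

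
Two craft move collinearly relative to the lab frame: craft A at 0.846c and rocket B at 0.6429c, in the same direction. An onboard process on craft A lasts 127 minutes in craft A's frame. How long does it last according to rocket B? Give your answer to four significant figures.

141.8 minutes

Transform craft A's velocity into rocket B's frame: (0.846 − 0.6429)/(1 − 0.846·0.6429) = 0.2031/0.4561066, so the relative speed is 0.44529c.
γ for this relative speed: γ = 1/√(1 − 0.198283) = 1.1168.
Craft A's interval is proper; time dilation gives Δt_B = γΔτ = 1.1168 × 127 minutes = 141.8 minutes.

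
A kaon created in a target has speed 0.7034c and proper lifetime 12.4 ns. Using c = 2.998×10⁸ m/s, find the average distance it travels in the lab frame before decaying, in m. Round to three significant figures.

3.68 m

With β = 0.7034, γ = 1/√(1 − 0.7034²) = 1/√0.50522844 = 1.4069.
Lab-frame lifetime: Δt = γτ = 1.4069 × 12.4 ns = 17.446 ns.
Distance: d = vΔt = 0.7034 × 2.998×10⁸ m/s × 1.7446×10^-8 s = 3.68 m.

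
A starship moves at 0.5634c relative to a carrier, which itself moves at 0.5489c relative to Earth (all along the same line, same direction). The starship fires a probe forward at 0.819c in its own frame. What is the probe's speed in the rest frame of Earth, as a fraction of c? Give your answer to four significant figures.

0.9839c

Apply u = (u'+v)/(1+u'v) twice. Probe in the carrier frame: (0.819+0.5634)/(1+0.819·0.5634) = 1.3824/1.4614246 = 0.94593c.
That velocity, transformed to the rest frame of Earth: (0.94593+0.5489)/(1+0.94593·0.5489) = 1.49483/1.519220977 = 0.98395c.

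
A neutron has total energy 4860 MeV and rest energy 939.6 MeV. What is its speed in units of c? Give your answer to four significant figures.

Total energy E = γmc² gives γ = 4860/939.6 = 5.1724.
Hence β = √(1 − 1/γ²) = √(1 − 0.037378) = √0.962622 = 0.9811.

0.9811c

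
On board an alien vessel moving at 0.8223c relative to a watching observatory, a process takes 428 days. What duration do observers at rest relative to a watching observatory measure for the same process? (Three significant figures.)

With β = 0.8223, γ = 1/√(1 − 0.8223²) = 1/√0.32382271 = 1.7573.
Time dilation: Δt = γ·Δτ = 1.7573 × 428 = 752 days.

752 days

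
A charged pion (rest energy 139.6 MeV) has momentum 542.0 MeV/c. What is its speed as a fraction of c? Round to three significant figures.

pc/(mc²) = 542.0/139.6 = 3.8825 = βγ = β/√(1−β²).
So β² = x²/(1 + x²) with x = 3.8825: x² = 15.0738, β² = 15.0738/16.0738 = 0.937787, β = 0.968.

0.968c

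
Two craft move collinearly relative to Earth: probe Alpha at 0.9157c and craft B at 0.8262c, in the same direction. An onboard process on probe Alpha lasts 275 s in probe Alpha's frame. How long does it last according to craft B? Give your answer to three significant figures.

Transform probe Alpha's velocity into craft B's frame: (0.9157 − 0.8262)/(1 − 0.9157·0.8262) = 0.0895/0.24344866, so the relative speed is 0.36763c.
At |u| = 0.36763c, γ = (1 − 0.135152)^(−1/2) = 1.0753.
The clock on probe Alpha records proper time, so craft B measures Δt = γΔτ = 1.0753 × 275 = 296 s.

296 s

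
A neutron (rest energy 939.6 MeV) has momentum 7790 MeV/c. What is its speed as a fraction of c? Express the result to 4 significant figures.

pc/(mc²) = 7790/939.6 = 8.2908 = βγ = β/√(1−β²).
So β² = x²/(1 + x²) with x = 8.2908: x² = 68.7374, β² = 68.7374/69.7374 = 0.98566, β = 0.9928.

0.9928c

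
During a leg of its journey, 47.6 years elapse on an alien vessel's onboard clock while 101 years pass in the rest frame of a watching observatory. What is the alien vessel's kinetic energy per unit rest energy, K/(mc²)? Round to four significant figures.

The time-dilation ratio gives γ = 101/47.6 = 2.12185.
K/(mc²) = γ − 1 = 2.12185 − 1 = 1.122.

1.122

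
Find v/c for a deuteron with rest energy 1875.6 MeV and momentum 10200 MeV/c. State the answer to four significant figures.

pc/(mc²) = 10200/1875.6 = 5.4383 = βγ = β/√(1−β²).
So β² = x²/(1 + x²) with x = 5.4383: x² = 29.5751, β² = 29.5751/30.5751 = 0.967294, β = 0.9835.

0.9835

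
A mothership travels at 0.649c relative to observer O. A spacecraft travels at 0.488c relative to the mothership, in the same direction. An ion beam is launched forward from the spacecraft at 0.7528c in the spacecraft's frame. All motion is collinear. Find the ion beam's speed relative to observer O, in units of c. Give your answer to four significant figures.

0.9796c

Apply u = (u'+v)/(1+u'v) twice. Ion beam in the mothership frame: (0.7528+0.488)/(1+0.7528·0.488) = 1.2408/1.3673664 = 0.90744c.
That velocity, transformed to the rest frame of observer O: (0.90744+0.649)/(1+0.90744·0.649) = 1.55644/1.58892856 = 0.97955c.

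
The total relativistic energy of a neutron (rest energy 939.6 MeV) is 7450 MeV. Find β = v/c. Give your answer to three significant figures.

Total energy E = γmc² gives γ = 7450/939.6 = 7.9289.
Hence β = √(1 − 1/γ²) = √(1 − 0.0159065) = √0.9840935 = 0.992.

0.992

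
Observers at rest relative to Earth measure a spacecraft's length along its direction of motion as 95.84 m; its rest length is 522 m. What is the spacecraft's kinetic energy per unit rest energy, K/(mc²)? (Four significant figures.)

4.447

From L = L₀/γ: γ = 522/95.84 = 5.44658.
K/(mc²) = γ − 1 = 5.44658 − 1 = 4.447.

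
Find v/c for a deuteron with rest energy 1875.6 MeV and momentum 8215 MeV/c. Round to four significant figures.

βγ = pc/(mc²) = 8215/1875.6 = 4.3799.
Since γ² = 1 + (βγ)² = 20.1835, γ = √20.1835 = 4.49261, and β = (βγ)/γ = 4.3799/4.49261 = 0.9749.

0.9749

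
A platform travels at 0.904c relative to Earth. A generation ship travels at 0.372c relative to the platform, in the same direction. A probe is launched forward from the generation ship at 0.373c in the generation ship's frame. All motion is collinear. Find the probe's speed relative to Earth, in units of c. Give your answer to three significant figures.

0.979c

First combine the probe and generation ship (S''→S'): u₁ = (0.373 + 0.372)/(1 + 0.373×0.372) = 0.745/1.138756 = 0.65422.
Then combine with the platform (S'→S): u = (0.65422 + 0.904)/(1 + 0.65422×0.904) = 1.55822/1.59141488 = 0.97914.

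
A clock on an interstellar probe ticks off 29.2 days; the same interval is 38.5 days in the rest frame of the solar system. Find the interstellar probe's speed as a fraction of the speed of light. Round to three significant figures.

γ = Δt/Δτ = 38.5/29.2 = 1.3185.
β = √(1 − 1/γ²) = √(1 − 0.575228) = √0.424772 = 0.652.

0.652c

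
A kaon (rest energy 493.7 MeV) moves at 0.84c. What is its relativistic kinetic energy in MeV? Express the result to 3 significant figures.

β² = 0.7056, so γ = 1/√0.2944 = 1.84302.
Kinetic energy: K = (γ − 1)mc² = (1.84302 − 1) × 493.7 MeV = 0.84302 × 493.7 = 416 MeV.

416 MeV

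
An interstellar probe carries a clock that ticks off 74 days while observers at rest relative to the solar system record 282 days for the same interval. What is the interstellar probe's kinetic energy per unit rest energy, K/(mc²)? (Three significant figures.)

2.81

From Δt = γΔτ: γ = 282/74 = 3.81081.
K/(mc²) = γ − 1 = 3.81081 − 1 = 2.81.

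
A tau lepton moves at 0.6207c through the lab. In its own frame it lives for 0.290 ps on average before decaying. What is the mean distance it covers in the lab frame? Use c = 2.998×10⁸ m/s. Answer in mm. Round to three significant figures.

0.0688 mm

γ = 1/√(1 − β²) = 1/√(1 − 0.38526849) = 1/√0.61473151 = 1/0.784048 = 1.2754.
Lab-frame lifetime: Δt = γτ = 1.2754 × 0.290 ps = 0.36987 ps.
Distance: d = vΔt = 0.6207 × 2.998×10⁸ m/s × 3.6987×10^-13 s = 6.88×10^-5 m = 0.0688 mm.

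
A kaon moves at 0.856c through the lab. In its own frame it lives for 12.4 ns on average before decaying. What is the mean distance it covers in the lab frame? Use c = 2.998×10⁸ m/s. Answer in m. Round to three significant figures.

6.16 m

γ = 1/√(1 − β²) = 1/√(1 − 0.732736) = 1/√0.267264 = 1/0.516976 = 1.9343.
Lab-frame lifetime: Δt = γτ = 1.9343 × 12.4 ns = 23.985 ns.
Distance: d = vΔt = 0.856 × 2.998×10⁸ m/s × 2.3985×10^-8 s = 6.16 m.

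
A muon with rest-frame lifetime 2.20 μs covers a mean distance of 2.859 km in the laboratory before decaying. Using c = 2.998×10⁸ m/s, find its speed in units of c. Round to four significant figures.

0.9744c

Lab distance = (lab lifetime)·v = γτ·βc, so βγ = d/(cτ) = 2859/(2.998×10⁸ × 2.200×10^-6) = 4.3347.
With βγ = 4.3347: γ² = 1 + (βγ)² = 19.7896, and β = (βγ)/γ = 4.3347/4.44855 = 0.9744.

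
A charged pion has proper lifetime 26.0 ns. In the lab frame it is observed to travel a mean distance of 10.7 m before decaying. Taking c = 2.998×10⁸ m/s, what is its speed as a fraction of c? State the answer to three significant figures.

Lab distance = (lab lifetime)·v = γτ·βc, so βγ = d/(cτ) = 10.70/(2.998×10⁸ × 2.600×10^-8) = 1.3727.
With βγ = 1.3727: γ² = 1 + (βγ)² = 2.88431, and β = (βγ)/γ = 1.3727/1.69833 = 0.808.

0.808c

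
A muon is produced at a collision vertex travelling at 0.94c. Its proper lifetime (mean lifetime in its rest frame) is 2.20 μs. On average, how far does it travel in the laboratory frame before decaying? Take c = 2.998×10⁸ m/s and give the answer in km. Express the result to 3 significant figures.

Lorentz factor: γ = (1 − 0.8836)^(−1/2) = 2.9311.
Lab-frame lifetime: Δt = γτ = 2.9311 × 2.20 μs = 6.4484 μs.
Distance: d = vΔt = 0.94 × 2.998×10⁸ m/s × 6.4484×10^-6 s = 1820 m = 1.82 km.

1.82 km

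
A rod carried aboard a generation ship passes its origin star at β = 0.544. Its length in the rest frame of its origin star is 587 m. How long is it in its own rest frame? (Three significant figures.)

Lorentz factor: γ = (1 − 0.295936)^(−1/2) = 1.1918.
Proper length: L₀ = γ·L = 1.1918 × 587 = 700 m.

700 m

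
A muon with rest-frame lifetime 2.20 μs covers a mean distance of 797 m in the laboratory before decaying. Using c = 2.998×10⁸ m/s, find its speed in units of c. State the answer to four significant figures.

0.7704c

Lab distance = (lab lifetime)·v = γτ·βc, so βγ = d/(cτ) = 797.0/(2.998×10⁸ × 2.200×10^-6) = 1.2084.
With βγ = 1.2084: γ² = 1 + (βγ)² = 2.46023, and β = (βγ)/γ = 1.2084/1.56851 = 0.7704.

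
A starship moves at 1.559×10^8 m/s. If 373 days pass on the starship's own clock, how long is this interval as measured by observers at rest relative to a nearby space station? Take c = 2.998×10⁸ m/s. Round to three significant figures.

437 days

β = v/c = (1.559×10^8 m/s)/(2.998×10⁸ m/s) = 0.520013.
γ = 1/√(1 − β²) = 1/√(1 − 0.2704135) = 1/√0.7295865 = 1/0.854158 = 1.1707.
Time dilation: Δt = γ·Δτ = 1.1707 × 373 = 437 days.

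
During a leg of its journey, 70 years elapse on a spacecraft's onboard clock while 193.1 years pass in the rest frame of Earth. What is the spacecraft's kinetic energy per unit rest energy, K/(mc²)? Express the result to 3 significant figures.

1.76

From Δt = γΔτ: γ = 193.1/70 = 2.75857.
Since K = (γ−1)mc², K/(mc²) = 2.75857 − 1 = 1.76.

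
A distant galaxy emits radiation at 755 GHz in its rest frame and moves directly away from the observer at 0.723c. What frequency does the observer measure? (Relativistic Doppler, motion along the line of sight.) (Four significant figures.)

Relativistic Doppler (source moving away): f_obs = f_src · √((1−β)/(1+β)).
With β = 0.723: factor = √(0.277/1.723) = 0.40096.
f_obs = 755 × 0.40096 = 302.7 GHz.

302.7 GHz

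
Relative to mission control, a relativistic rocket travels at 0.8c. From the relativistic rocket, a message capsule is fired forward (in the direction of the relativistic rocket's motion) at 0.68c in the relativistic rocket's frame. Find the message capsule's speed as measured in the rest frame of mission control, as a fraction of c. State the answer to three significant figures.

In units of c, u = (u' + v)/(1 + u'v) with u' = 0.68 and v = 0.8.
Numerator: 0.68 + 0.8 = 1.48. Denominator: 1 + (0.68)(0.8) = 1.544.
u = 1.48/1.544 = 0.95855, so the speed is 0.959c.

0.959c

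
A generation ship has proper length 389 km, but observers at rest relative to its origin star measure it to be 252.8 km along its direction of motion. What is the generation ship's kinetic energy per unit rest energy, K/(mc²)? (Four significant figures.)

0.5388

γ = L₀/L = 389/252.8 = 1.53877.
K/(mc²) = γ − 1 = 1.53877 − 1 = 0.5388.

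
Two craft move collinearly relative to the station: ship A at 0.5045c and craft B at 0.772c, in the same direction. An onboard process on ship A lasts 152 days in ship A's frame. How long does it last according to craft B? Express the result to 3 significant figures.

Speed of ship A in craft B's frame: u = (v_A − v_B)/(1 − v_A v_B/c²) = (0.5045 − 0.772)/(1 − 0.5045×0.772) = −0.2675/0.610526 = −0.43815; |u| = 0.43815c.
γ for this relative speed: γ = 1/√(1 − 0.191975) = 1.1125.
The clock on ship A records proper time, so craft B measures Δt = γΔτ = 1.1125 × 152 = 169 days.

169 days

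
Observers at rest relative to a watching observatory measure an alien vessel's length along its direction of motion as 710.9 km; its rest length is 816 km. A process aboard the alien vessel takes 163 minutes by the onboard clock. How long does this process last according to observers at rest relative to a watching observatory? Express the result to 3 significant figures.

Length contraction gives γ = L₀/L = 816/710.9 = 1.14784.
Δt = γΔτ = 1.14784 × 163 = 187 minutes.

187 minutes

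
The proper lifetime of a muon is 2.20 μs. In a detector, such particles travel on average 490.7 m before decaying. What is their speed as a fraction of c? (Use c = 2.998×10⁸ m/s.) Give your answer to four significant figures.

d = βγcτ ⇒ βγ = d/(cτ) = 490.7 m / (659.56 m) = 0.74398.
β = (βγ)/√(1+(βγ)²) = 0.74398/√1.553506 = 0.5969.

0.5969c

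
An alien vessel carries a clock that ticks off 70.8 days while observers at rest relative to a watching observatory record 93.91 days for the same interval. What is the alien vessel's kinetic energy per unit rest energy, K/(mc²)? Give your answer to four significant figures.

From Δt = γΔτ: γ = 93.91/70.8 = 1.32641.
Since K = (γ−1)mc², K/(mc²) = 1.32641 − 1 = 0.3264.

0.3264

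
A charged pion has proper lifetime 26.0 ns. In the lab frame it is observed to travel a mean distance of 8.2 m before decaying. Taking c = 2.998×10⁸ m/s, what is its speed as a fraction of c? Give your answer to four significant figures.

0.7248c

d = βγcτ ⇒ βγ = d/(cτ) = 8.200 m / (7.7948 m) = 1.052.
β = (βγ)/√(1+(βγ)²) = 1.052/√2.1067 = 0.7248.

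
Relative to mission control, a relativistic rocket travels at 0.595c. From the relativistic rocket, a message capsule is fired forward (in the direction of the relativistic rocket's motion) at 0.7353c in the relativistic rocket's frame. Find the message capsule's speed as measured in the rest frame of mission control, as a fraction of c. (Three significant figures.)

0.925c

Relativistic velocity addition: u = (u' + v)/(1 + u'v/c²), with u' = 0.7353c and v = 0.595c.
Numerator: 0.7353 + 0.595 = 1.3303. Denominator: 1 + (0.7353)(0.595) = 1.4375035.
u = 1.3303/1.4375035 = 0.92542, so the speed is 0.925c.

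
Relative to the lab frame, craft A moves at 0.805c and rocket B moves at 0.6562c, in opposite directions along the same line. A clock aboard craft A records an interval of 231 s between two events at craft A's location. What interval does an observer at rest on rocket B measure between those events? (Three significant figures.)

789 s

The velocity of craft A relative to rocket B is (0.805 + 0.6562)c / (1 + 0.805×0.6562) = 0.95613c; relative speed 0.95613c.
At |u| = 0.95613c, γ = (1 − 0.914185)^(−1/2) = 3.4136.
The clock on craft A records proper time, so rocket B measures Δt = γΔτ = 3.4136 × 231 = 789 s.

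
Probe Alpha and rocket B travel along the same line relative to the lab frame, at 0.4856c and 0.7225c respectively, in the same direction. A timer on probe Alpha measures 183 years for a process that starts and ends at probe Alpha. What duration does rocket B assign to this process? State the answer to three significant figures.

Transform probe Alpha's velocity into rocket B's frame: (0.4856 − 0.7225)/(1 − 0.4856·0.7225) = −0.2369/0.649154, so the relative speed is 0.36494c.
γ for this relative speed: γ = 1/√(1 − 0.133181) = 1.0741.
The clock on probe Alpha records proper time, so rocket B measures Δt = γΔτ = 1.0741 × 183 = 197 years.

197 years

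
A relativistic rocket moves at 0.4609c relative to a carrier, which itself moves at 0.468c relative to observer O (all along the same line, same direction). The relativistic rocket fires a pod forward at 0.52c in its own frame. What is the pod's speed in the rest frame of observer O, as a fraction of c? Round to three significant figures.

0.919c

First combine the pod and relativistic rocket (S''→S'): u₁ = (0.52 + 0.4609)/(1 + 0.52×0.4609) = 0.9809/1.239668 = 0.79126.
Then combine with the carrier (S'→S): u = (0.79126 + 0.468)/(1 + 0.79126×0.468) = 1.25926/1.37030968 = 0.91896.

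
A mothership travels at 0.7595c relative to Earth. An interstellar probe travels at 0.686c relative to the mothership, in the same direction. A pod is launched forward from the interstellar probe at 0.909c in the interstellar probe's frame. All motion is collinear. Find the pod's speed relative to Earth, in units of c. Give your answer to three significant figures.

First combine the pod and interstellar probe (S''→S'): u₁ = (0.909 + 0.686)/(1 + 0.909×0.686) = 1.595/1.623574 = 0.9824.
Then combine with the mothership (S'→S): u = (0.9824 + 0.7595)/(1 + 0.9824×0.7595) = 1.7419/1.7461328 = 0.99758.

0.998c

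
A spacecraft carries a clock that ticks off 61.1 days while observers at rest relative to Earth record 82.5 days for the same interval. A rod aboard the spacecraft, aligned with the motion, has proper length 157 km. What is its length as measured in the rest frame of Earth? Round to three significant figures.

116 km

The time-dilation ratio gives γ = 82.5/61.1 = 1.35025.
L = L₀/γ = 157/1.35025 = 116 km.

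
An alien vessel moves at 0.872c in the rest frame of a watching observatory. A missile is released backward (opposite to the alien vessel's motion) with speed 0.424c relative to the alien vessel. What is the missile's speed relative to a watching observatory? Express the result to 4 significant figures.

In units of c, u = (u' + v)/(1 + u'v) with u' = −0.424 and v = 0.872.
Numerator: −0.424 + 0.872 = 0.448. Denominator: 1 + (−0.424)(0.872) = 0.630272.
u = 0.448/0.630272 = 0.7108, so the speed is 0.7108c.

0.7108c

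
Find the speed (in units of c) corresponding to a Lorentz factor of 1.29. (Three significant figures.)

0.632c

β = √(1 − 1/γ²) = √(1 − 1/1.6641) = √0.399075 = 0.632.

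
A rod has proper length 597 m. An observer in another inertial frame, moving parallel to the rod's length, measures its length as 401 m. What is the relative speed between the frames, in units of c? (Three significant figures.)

Length contraction gives γ = L₀/L = 597/401 = 1.4888.
β = √(1 − 1/γ²) = √0.548843 = 0.741.

0.741c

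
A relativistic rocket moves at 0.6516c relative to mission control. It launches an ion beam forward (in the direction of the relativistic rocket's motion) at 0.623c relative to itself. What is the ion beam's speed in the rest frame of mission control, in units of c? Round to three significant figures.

In units of c, u = (u' + v)/(1 + u'v) with u' = 0.623 and v = 0.6516.
Numerator: 0.623 + 0.6516 = 1.2746. Denominator: 1 + (0.623)(0.6516) = 1.4059468.
u = 1.2746/1.4059468 = 0.90658, so the speed is 0.907c.

0.907c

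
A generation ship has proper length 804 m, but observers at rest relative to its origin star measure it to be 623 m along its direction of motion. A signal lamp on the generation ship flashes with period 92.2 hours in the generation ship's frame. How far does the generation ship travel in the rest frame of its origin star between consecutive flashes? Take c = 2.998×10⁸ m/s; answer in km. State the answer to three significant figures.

From L = L₀/γ: γ = 804/623 = 1.29053.
β = √(1 − 1/γ²) = 0.63211. Lab-frame period = γτ = 1.29053×92.2 hours = 118.99 hours. Distance = βc × γτ = 0.63211 × 2.998×10⁸ m/s × 428364 s = 8.1178×10^13 m = 8.12×10^10 km.

8.12×10^10 km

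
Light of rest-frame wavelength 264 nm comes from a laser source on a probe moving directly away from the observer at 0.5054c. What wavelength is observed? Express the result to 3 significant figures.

461 nm

Relativistic Doppler for wavelength: λ_obs = λ_src · √((1+β)/(1−β)).
With β = 0.5054: factor = √(1.5054/0.4946) = 1.7446.
λ_obs = 264 × 1.7446 = 461 nm.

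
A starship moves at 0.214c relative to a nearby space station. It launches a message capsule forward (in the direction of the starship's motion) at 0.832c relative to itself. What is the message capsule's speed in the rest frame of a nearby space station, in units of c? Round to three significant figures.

Relativistic velocity addition: u = (u' + v)/(1 + u'v/c²), with u' = 0.832c and v = 0.214c.
Numerator: 0.832 + 0.214 = 1.046. Denominator: 1 + (0.832)(0.214) = 1.178048.
u = 1.046/1.178048 = 0.88791, so the speed is 0.888c.

0.888c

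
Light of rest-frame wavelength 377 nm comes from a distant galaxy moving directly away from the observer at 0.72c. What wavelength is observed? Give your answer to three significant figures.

Relativistic Doppler for wavelength: λ_obs = λ_src · √((1+β)/(1−β)).
With β = 0.72: factor = √(1.72/0.28) = 2.4785.
λ_obs = 377 × 2.4785 = 934 nm.

934 nm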